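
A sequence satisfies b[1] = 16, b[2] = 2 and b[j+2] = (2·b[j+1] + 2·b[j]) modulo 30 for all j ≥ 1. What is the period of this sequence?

Listing terms: b[1] = 16, b[2] = 2, b[3] = 6, b[4] = 16, b[5] = 14, b[6] = 0, b[7] = 28, b[8] = 26, b[9] = 18, b[10] = 28, b[11] = 2, b[12] = 0, b[13] = 4, b[14] = 8, b[15] = 24, b[16] = 4, b[17] = 26, b[18] = 0, b[19] = 22, b[20] = 14, b[21] = 12, b[22] = 22, b[23] = 8, b[24] = 0, b[25] = 16, b[26] = 2.
Since (b[25], b[26]) = (b[1], b[2]) = (16, 2) (two consecutive terms determine the rest), the sequence is periodic with period 24.

24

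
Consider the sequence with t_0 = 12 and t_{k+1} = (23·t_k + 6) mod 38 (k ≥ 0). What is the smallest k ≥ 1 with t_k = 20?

3

Listing terms: t_0 = 12, t_1 = 16, t_2 = 32, t_3 = 20, t_4 = 10, t_5 = 8, t_6 = 0, t_7 = 6, t_8 = 30, t_9 = 12.
Since t_9 = t_0 = 12, the sequence is periodic with period 9.
The value 20 first appears (with k ≥ 1) at t_3.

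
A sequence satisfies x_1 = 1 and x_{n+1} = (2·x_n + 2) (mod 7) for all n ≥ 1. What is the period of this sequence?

We have x_1 = 1, x_2 = 4, x_3 = 3, x_4 = 1.
The sequence repeats with period 3.

3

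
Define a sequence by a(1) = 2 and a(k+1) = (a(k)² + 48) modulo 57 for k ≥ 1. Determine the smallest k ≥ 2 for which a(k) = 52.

2

Listing terms: a(1) = 2, a(2) = 52, a(3) = 16, a(4) = 19, a(5) = 10, a(6) = 34, a(7) = 7, a(8) = 40, a(9) = 52.
Since a(9) = a(2) = 52, the sequence is eventually periodic: after a pre-period of length 1 it cycles with period 7.
The value 52 first appears (with k ≥ 2) at a(2).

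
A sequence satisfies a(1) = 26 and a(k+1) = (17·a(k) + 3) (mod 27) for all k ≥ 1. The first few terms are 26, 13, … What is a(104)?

a(1) = 26,  a(2) = 13,  a(3) = 8,  a(4) = 4,  a(5) = 17,  a(6) = 22,  a(7) = 26.
Since a(7) = a(1) = 26, the sequence is periodic with period 6.
So a(104) = a(1 + ((104-1) mod 6)) = a(2) = 13.

13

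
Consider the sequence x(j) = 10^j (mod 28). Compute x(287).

12

Computing terms: x(1) = 10; x(2) = 16; x(3) = 20; x(4) = 4; x(5) = 12; x(6) = 8; x(7) = 24; x(8) = 16.
Since x(8) = x(2) = 16, the sequence is eventually periodic: after a pre-period of length 1 it cycles with period 6.
For j ≥ 2, x(j) depends only on (j - 2) mod 6. (287 - 2) mod 6 = 3, so x(287) = x(5) = 12.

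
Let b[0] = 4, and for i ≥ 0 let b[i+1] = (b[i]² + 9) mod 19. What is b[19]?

6

Computing terms: b[0] = 4,  b[1] = 6,  b[2] = 7,  b[3] = 1,  b[4] = 10,  b[5] = 14,  b[6] = 15,  b[7] = 6.
Since b[7] = b[1] = 6, the sequence is eventually periodic: after a pre-period of length 1 it cycles with period 6.
For i ≥ 1, b[i] depends only on (i - 1) mod 6. (19 - 1) mod 6 = 0, so b[19] = b[1] = 6.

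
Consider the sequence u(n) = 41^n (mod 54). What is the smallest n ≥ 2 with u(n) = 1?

We have u(1) = 41; u(2) = 7; u(3) = 17; u(4) = 49; u(5) = 11; u(6) = 19; u(7) = 23; u(8) = 25; u(9) = 53; u(10) = 13; u(11) = 47; u(12) = 37; u(13) = 5; u(14) = 43; u(15) = 35; u(16) = 31; u(17) = 29; u(18) = 1; u(19) = 41.
Since u(19) = u(1) = 41, the sequence is periodic with period 18.
The value 1 first appears (with n ≥ 2) at u(18).

18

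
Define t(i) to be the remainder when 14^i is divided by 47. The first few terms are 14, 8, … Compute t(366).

Computing terms: t(1) = 14, t(2) = 8, t(3) = 18, t(4) = 17, t(5) = 3, t(6) = 42, t(7) = 24, t(8) = 7, t(9) = 4, t(10) = 9, t(11) = 32, t(12) = 25, t(13) = 21, t(14) = 12, t(15) = 27, t(16) = 2, t(17) = 28, t(18) = 16, t(19) = 36, t(20) = 34, t(21) = 6, t(22) = 37, t(23) = 1, t(24) = 14.
Since t(24) = t(1) = 14, the sequence is periodic with period 23.
So t(366) = t(1 + ((366-1) mod 23)) = t(21) = 6.

6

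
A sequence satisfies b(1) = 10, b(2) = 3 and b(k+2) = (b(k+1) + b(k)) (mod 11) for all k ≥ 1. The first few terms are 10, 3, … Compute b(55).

7

b(1) = 10; b(2) = 3; b(3) = 2; b(4) = 5; b(5) = 7; b(6) = 1; b(7) = 8; b(8) = 9; b(9) = 6; b(10) = 4; b(11) = 10; b(12) = 3.
The sequence repeats with period 10.
(55 - 1) mod 10 = 4, so b(55) = b(5) = 7.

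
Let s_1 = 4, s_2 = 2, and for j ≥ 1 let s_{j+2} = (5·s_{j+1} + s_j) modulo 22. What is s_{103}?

Listing terms: s_1 = 4; s_2 = 2; s_3 = 14; s_4 = 6; s_5 = 0; s_6 = 6; s_7 = 8; s_8 = 2; s_9 = 18; s_{10} = 4; s_{11} = 16; s_{12} = 18; s_{13} = 18; s_{14} = 20; s_{15} = 8; s_{16} = 16; s_{17} = 0; s_{18} = 16; s_{19} = 14; s_{20} = 20; s_{21} = 4; s_{22} = 18; s_{23} = 6; s_{24} = 4; s_{25} = 4; s_{26} = 2.
The sequence repeats with period 24.
So s_{103} = s_{1 + ((103-1) mod 24)} = s_7 = 8.

8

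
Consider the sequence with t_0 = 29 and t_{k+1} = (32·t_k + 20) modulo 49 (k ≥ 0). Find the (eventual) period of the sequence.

Listing terms: t_0 = 29; t_1 = 17; t_2 = 25; t_3 = 36; t_4 = 45; t_5 = 39; t_6 = 43; t_7 = 24; t_8 = 4; t_9 = 1; t_{10} = 3; t_{11} = 18; t_{12} = 8; t_{13} = 31; t_{14} = 32; t_{15} = 15; t_{16} = 10; t_{17} = 46; t_{18} = 22; t_{19} = 38; t_{20} = 11; t_{21} = 29.
The sequence repeats with period 21.

21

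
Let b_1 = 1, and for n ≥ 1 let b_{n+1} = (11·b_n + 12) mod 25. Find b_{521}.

16

b_1 = 1, b_2 = 23, b_3 = 15, b_4 = 2, b_5 = 9, b_6 = 11, b_7 = 8, b_8 = 0, b_9 = 12, b_{10} = 19, b_{11} = 21, b_{12} = 18, b_{13} = 10, b_{14} = 22, b_{15} = 4, b_{16} = 6, b_{17} = 3, b_{18} = 20, b_{19} = 7, b_{20} = 14, b_{21} = 16, b_{22} = 13, b_{23} = 5, b_{24} = 17, b_{25} = 24, b_{26} = 1.
Since b_{26} = b_1 = 1, the sequence is periodic with period 25.
So b_{521} = b_{1 + ((521-1) mod 25)} = b_{21} = 16.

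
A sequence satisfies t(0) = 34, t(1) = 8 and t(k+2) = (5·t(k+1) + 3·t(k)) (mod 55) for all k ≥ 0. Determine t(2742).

43

Computing terms: t(0) = 34,  t(1) = 8,  t(2) = 32,  t(3) = 19,  t(4) = 26,  t(5) = 22,  t(6) = 23,  t(7) = 16,  t(8) = 39,  t(9) = 23,  t(10) = 12,  t(11) = 19,  t(12) = 21,  t(13) = 52,  t(14) = 48,  t(15) = 11,  t(16) = 34,  t(17) = 38,  t(18) = 17,  t(19) = 34,  t(20) = 1,  t(21) = 52,  t(22) = 43,  t(23) = 41,  t(24) = 4,  t(25) = 33,  t(26) = 12,  t(27) = 49,  t(28) = 6,  t(29) = 12,  t(30) = 23,  t(31) = 41,  t(32) = 54,  t(33) = 8,  t(34) = 37,  t(35) = 44,  t(36) = 1,  t(37) = 27,  t(38) = 28,  t(39) = 1,  t(40) = 34,  t(41) = 8.
Since (t(40), t(41)) = (t(0), t(1)) = (34, 8) (two consecutive terms determine the rest), the sequence is periodic with period 40.
(2742 - 0) mod 40 = 22, so t(2742) = t(22) = 43.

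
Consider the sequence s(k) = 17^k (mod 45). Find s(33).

s(0) = 1; s(1) = 17; s(2) = 19; s(3) = 8; s(4) = 1.
The sequence repeats with period 4.
(33 - 0) mod 4 = 1, so s(33) = s(1) = 17.

17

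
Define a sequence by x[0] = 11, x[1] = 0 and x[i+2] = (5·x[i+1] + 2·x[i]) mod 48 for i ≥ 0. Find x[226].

Computing terms: x[0] = 11, x[1] = 0, x[2] = 22, x[3] = 14, x[4] = 18, x[5] = 22, x[6] = 2, x[7] = 6, x[8] = 34, x[9] = 38, x[10] = 18, x[11] = 22.
Since (x[10], x[11]) = (x[4], x[5]) = (18, 22) (two consecutive terms determine the rest), the sequence is eventually periodic: after a pre-period of length 4 it cycles with period 6.
For i ≥ 4, x[i] depends only on (i - 4) mod 6. (226 - 4) mod 6 = 0, so x[226] = x[4] = 18.

18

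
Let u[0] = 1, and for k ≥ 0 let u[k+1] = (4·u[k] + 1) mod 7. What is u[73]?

5

We have u[0] = 1, u[1] = 5, u[2] = 0, u[3] = 1.
The sequence repeats with period 3.
So u[73] = u[0 + ((73-0) mod 3)] = u[1] = 5.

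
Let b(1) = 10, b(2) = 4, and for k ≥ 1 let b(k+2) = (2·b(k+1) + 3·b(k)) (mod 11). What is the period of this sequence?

We have b(1) = 10; b(2) = 4; b(3) = 5; b(4) = 0; b(5) = 4; b(6) = 8; b(7) = 6; b(8) = 3; b(9) = 2; b(10) = 2; b(11) = 10; b(12) = 4.
Since (b(11), b(12)) = (b(1), b(2)) = (10, 4) (two consecutive terms determine the rest), the sequence is periodic with period 10.

10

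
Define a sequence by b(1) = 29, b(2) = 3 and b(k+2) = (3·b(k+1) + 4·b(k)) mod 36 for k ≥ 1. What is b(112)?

27

Computing terms: b(1) = 29, b(2) = 3, b(3) = 17, b(4) = 27, b(5) = 5, b(6) = 15, b(7) = 29, b(8) = 3.
The sequence repeats with period 6.
So b(112) = b(1 + ((112-1) mod 6)) = b(4) = 27.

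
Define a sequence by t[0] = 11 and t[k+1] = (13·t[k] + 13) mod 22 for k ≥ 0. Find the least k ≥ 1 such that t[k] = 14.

Listing terms: t[0] = 11; t[1] = 2; t[2] = 17; t[3] = 14; t[4] = 19; t[5] = 18; t[6] = 5; t[7] = 12; t[8] = 15; t[9] = 10; t[10] = 11.
Since t[10] = t[0] = 11, the sequence is periodic with period 10.
The value 14 first appears (with k ≥ 1) at t[3].

3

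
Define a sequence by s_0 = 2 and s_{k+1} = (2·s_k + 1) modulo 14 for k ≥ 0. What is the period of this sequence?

We have s_0 = 2, s_1 = 5, s_2 = 11, s_3 = 9, s_4 = 5.
Since s_4 = s_1 = 5, the sequence is eventually periodic: after a pre-period of length 1 it cycles with period 3.

3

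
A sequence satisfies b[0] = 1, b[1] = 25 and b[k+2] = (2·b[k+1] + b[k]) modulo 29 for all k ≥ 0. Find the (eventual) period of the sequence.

20

Computing terms: b[0] = 1,  b[1] = 25,  b[2] = 22,  b[3] = 11,  b[4] = 15,  b[5] = 12,  b[6] = 10,  b[7] = 3,  b[8] = 16,  b[9] = 6,  b[10] = 28,  b[11] = 4,  b[12] = 7,  b[13] = 18,  b[14] = 14,  b[15] = 17,  b[16] = 19,  b[17] = 26,  b[18] = 13,  b[19] = 23,  b[20] = 1,  b[21] = 25.
Since (b[20], b[21]) = (b[0], b[1]) = (1, 25) (two consecutive terms determine the rest), the sequence is periodic with period 20.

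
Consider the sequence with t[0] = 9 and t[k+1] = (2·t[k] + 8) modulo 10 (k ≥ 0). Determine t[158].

Listing terms: t[0] = 9; t[1] = 6; t[2] = 0; t[3] = 8; t[4] = 4; t[5] = 6.
Since t[5] = t[1] = 6, the sequence is eventually periodic: after a pre-period of length 1 it cycles with period 4.
For k ≥ 1, t[k] depends only on (k - 1) mod 4. (158 - 1) mod 4 = 1, so t[158] = t[2] = 0.

0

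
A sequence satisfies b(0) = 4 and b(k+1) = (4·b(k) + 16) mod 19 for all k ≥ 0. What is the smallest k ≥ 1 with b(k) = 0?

7

We have b(0) = 4,  b(1) = 13,  b(2) = 11,  b(3) = 3,  b(4) = 9,  b(5) = 14,  b(6) = 15,  b(7) = 0,  b(8) = 16,  b(9) = 4.
The sequence repeats with period 9.
The value 0 first appears (with k ≥ 1) at b(7).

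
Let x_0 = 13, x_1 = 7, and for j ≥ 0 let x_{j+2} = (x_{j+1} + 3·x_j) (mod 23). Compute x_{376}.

0

Listing terms: x_0 = 13,  x_1 = 7,  x_2 = 0,  x_3 = 21,  x_4 = 21,  x_5 = 15,  x_6 = 9,  x_7 = 8,  x_8 = 12,  x_9 = 13,  x_{10} = 3,  x_{11} = 19,  x_{12} = 5,  x_{13} = 16,  x_{14} = 8,  x_{15} = 10,  x_{16} = 11,  x_{17} = 18,  x_{18} = 5,  x_{19} = 13,  x_{20} = 5,  x_{21} = 21,  x_{22} = 13,  x_{23} = 7.
Since (x_{22}, x_{23}) = (x_0, x_1) = (13, 7) (two consecutive terms determine the rest), the sequence is periodic with period 22.
(376 - 0) mod 22 = 2, so x_{376} = x_2 = 0.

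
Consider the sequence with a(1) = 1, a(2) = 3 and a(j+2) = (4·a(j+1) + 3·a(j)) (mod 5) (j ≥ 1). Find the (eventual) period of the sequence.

24

We have a(1) = 1,  a(2) = 3,  a(3) = 0,  a(4) = 4,  a(5) = 1,  a(6) = 1,  a(7) = 2,  a(8) = 1,  a(9) = 0,  a(10) = 3,  a(11) = 2,  a(12) = 2,  a(13) = 4,  a(14) = 2,  a(15) = 0,  a(16) = 1,  a(17) = 4,  a(18) = 4,  a(19) = 3,  a(20) = 4,  a(21) = 0,  a(22) = 2,  a(23) = 3,  a(24) = 3,  a(25) = 1,  a(26) = 3.
Since (a(25), a(26)) = (a(1), a(2)) = (1, 3) (two consecutive terms determine the rest), the sequence is periodic with period 24.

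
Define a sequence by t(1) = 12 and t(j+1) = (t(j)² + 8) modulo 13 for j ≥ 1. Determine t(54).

11

t(1) = 12, t(2) = 9, t(3) = 11, t(4) = 12.
The sequence repeats with period 3.
So t(54) = t(1 + ((54-1) mod 3)) = t(3) = 11.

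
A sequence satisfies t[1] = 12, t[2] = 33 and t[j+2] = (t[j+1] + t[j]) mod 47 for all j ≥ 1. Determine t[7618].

We have t[1] = 12,  t[2] = 33,  t[3] = 45,  t[4] = 31,  t[5] = 29,  t[6] = 13,  t[7] = 42,  t[8] = 8,  t[9] = 3,  t[10] = 11,  t[11] = 14,  t[12] = 25,  t[13] = 39,  t[14] = 17,  t[15] = 9,  t[16] = 26,  t[17] = 35,  t[18] = 14,  t[19] = 2,  t[20] = 16,  t[21] = 18,  t[22] = 34,  t[23] = 5,  t[24] = 39,  t[25] = 44,  t[26] = 36,  t[27] = 33,  t[28] = 22,  t[29] = 8,  t[30] = 30,  t[31] = 38,  t[32] = 21,  t[33] = 12,  t[34] = 33.
Since (t[33], t[34]) = (t[1], t[2]) = (12, 33) (two consecutive terms determine the rest), the sequence is periodic with period 32.
So t[7618] = t[1 + ((7618-1) mod 32)] = t[2] = 33.

33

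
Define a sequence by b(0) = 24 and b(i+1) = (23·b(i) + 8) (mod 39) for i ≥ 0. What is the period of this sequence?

Computing terms: b(0) = 24; b(1) = 14; b(2) = 18; b(3) = 32; b(4) = 3; b(5) = 38; b(6) = 24.
The sequence repeats with period 6.

6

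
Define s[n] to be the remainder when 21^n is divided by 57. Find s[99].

Computing terms: s[0] = 1; s[1] = 21; s[2] = 42; s[3] = 27; s[4] = 54; s[5] = 51; s[6] = 45; s[7] = 33; s[8] = 9; s[9] = 18; s[10] = 36; s[11] = 15; s[12] = 30; s[13] = 3; s[14] = 6; s[15] = 12; s[16] = 24; s[17] = 48; s[18] = 39; s[19] = 21.
Since s[19] = s[1] = 21, the sequence is eventually periodic: after a pre-period of length 1 it cycles with period 18.
For n ≥ 1, s[n] depends only on (n - 1) mod 18. (99 - 1) mod 18 = 8, so s[99] = s[9] = 18.

18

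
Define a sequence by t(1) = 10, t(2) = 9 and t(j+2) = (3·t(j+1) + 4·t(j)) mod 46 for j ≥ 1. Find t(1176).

We have t(1) = 10; t(2) = 9; t(3) = 21; t(4) = 7; t(5) = 13; t(6) = 21; t(7) = 23; t(8) = 15; t(9) = 45; t(10) = 11; t(11) = 29; t(12) = 39; t(13) = 3; t(14) = 27; t(15) = 1; t(16) = 19; t(17) = 15; t(18) = 29; t(19) = 9; t(20) = 5; t(21) = 5; t(22) = 35; t(23) = 33; t(24) = 9; t(25) = 21.
Since (t(24), t(25)) = (t(2), t(3)) = (9, 21) (two consecutive terms determine the rest), the sequence is eventually periodic: after a pre-period of length 1 it cycles with period 22.
For j ≥ 2, t(j) depends only on (j - 2) mod 22. (1176 - 2) mod 22 = 8, so t(1176) = t(10) = 11.

11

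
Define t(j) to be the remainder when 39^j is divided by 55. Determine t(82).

Computing terms: t(1) = 39,  t(2) = 36,  t(3) = 29,  t(4) = 31,  t(5) = 54,  t(6) = 16,  t(7) = 19,  t(8) = 26,  t(9) = 24,  t(10) = 1,  t(11) = 39.
The sequence repeats with period 10.
So t(82) = t(1 + ((82-1) mod 10)) = t(2) = 36.

36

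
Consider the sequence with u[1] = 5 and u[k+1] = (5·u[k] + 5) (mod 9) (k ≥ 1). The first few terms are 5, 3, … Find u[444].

We have u[1] = 5,  u[2] = 3,  u[3] = 2,  u[4] = 6,  u[5] = 8,  u[6] = 0,  u[7] = 5.
The sequence repeats with period 6.
(444 - 1) mod 6 = 5, so u[444] = u[6] = 0.

0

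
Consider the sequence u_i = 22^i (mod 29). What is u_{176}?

Computing terms: u_1 = 22,  u_2 = 20,  u_3 = 5,  u_4 = 23,  u_5 = 13,  u_6 = 25,  u_7 = 28,  u_8 = 7,  u_9 = 9,  u_{10} = 24,  u_{11} = 6,  u_{12} = 16,  u_{13} = 4,  u_{14} = 1,  u_{15} = 22.
Since u_{15} = u_1 = 22, the sequence is periodic with period 14.
So u_{176} = u_{1 + ((176-1) mod 14)} = u_8 = 7.

7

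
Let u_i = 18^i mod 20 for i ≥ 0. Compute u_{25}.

Listing terms: u_0 = 1; u_1 = 18; u_2 = 4; u_3 = 12; u_4 = 16; u_5 = 8; u_6 = 4.
Since u_6 = u_2 = 4, the sequence is eventually periodic: after a pre-period of length 2 it cycles with period 4.
For i ≥ 2, u_i depends only on (i - 2) mod 4. (25 - 2) mod 4 = 3, so u_{25} = u_5 = 8.

8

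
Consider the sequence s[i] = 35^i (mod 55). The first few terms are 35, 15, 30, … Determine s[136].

20

We have s[1] = 35,  s[2] = 15,  s[3] = 30,  s[4] = 5,  s[5] = 10,  s[6] = 20,  s[7] = 40,  s[8] = 25,  s[9] = 50,  s[10] = 45,  s[11] = 35.
Since s[11] = s[1] = 35, the sequence is periodic with period 10.
(136 - 1) mod 10 = 5, so s[136] = s[6] = 20.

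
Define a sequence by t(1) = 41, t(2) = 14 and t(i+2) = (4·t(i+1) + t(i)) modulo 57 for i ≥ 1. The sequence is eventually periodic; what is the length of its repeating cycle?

We have t(1) = 41, t(2) = 14, t(3) = 40, t(4) = 3, t(5) = 52, t(6) = 40, t(7) = 41, t(8) = 33, t(9) = 2, t(10) = 41, t(11) = 52, t(12) = 21, t(13) = 22, t(14) = 52, t(15) = 2, t(16) = 3, t(17) = 14, t(18) = 2, t(19) = 22, t(20) = 33, t(21) = 40, t(22) = 22, t(23) = 14, t(24) = 21, t(25) = 41, t(26) = 14.
The sequence repeats with period 24.

24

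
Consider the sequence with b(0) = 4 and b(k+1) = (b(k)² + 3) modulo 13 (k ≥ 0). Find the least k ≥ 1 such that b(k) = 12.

4

We have b(0) = 4, b(1) = 6, b(2) = 0, b(3) = 3, b(4) = 12, b(5) = 4.
Since b(5) = b(0) = 4, the sequence is periodic with period 5.
The value 12 first appears (with k ≥ 1) at b(4).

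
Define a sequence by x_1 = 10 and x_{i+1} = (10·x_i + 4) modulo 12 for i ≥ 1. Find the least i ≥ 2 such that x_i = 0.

We have x_1 = 10, x_2 = 8, x_3 = 0, x_4 = 4, x_5 = 8.
Since x_5 = x_2 = 8, the sequence is eventually periodic: after a pre-period of length 1 it cycles with period 3.
The value 0 first appears (with i ≥ 2) at x_3.

3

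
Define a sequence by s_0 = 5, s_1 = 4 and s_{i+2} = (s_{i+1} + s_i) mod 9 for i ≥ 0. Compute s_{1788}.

4

s_0 = 5; s_1 = 4; s_2 = 0; s_3 = 4; s_4 = 4; s_5 = 8; s_6 = 3; s_7 = 2; s_8 = 5; s_9 = 7; s_{10} = 3; s_{11} = 1; s_{12} = 4; s_{13} = 5; s_{14} = 0; s_{15} = 5; s_{16} = 5; s_{17} = 1; s_{18} = 6; s_{19} = 7; s_{20} = 4; s_{21} = 2; s_{22} = 6; s_{23} = 8; s_{24} = 5; s_{25} = 4.
Since (s_{24}, s_{25}) = (s_0, s_1) = (5, 4) (two consecutive terms determine the rest), the sequence is periodic with period 24.
So s_{1788} = s_{0 + ((1788-0) mod 24)} = s_{12} = 4.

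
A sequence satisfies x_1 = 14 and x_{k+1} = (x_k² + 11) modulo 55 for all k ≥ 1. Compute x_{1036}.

We have x_1 = 14, x_2 = 42, x_3 = 15, x_4 = 16, x_5 = 47, x_6 = 20, x_7 = 26, x_8 = 27, x_9 = 25, x_{10} = 31, x_{11} = 37, x_{12} = 5, x_{13} = 36, x_{14} = 42.
Since x_{14} = x_2 = 42, the sequence is eventually periodic: after a pre-period of length 1 it cycles with period 12.
For k ≥ 2, x_k depends only on (k - 2) mod 12. (1036 - 2) mod 12 = 2, so x_{1036} = x_4 = 16.

16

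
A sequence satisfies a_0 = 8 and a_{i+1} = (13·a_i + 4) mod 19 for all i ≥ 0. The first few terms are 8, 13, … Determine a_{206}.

Computing terms: a_0 = 8,  a_1 = 13,  a_2 = 2,  a_3 = 11,  a_4 = 14,  a_5 = 15,  a_6 = 9,  a_7 = 7,  a_8 = 0,  a_9 = 4,  a_{10} = 18,  a_{11} = 10,  a_{12} = 1,  a_{13} = 17,  a_{14} = 16,  a_{15} = 3,  a_{16} = 5,  a_{17} = 12,  a_{18} = 8.
The sequence repeats with period 18.
So a_{206} = a_{0 + ((206-0) mod 18)} = a_8 = 0.

0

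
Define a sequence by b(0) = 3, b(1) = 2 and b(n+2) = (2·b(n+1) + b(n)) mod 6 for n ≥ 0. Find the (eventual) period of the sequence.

8

We have b(0) = 3, b(1) = 2, b(2) = 1, b(3) = 4, b(4) = 3, b(5) = 4, b(6) = 5, b(7) = 2, b(8) = 3, b(9) = 2.
The sequence repeats with period 8.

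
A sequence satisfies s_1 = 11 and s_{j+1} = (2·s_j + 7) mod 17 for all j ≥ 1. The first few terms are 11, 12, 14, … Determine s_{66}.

We have s_1 = 11,  s_2 = 12,  s_3 = 14,  s_4 = 1,  s_5 = 9,  s_6 = 8,  s_7 = 6,  s_8 = 2,  s_9 = 11.
The sequence repeats with period 8.
So s_{66} = s_{1 + ((66-1) mod 8)} = s_2 = 12.

12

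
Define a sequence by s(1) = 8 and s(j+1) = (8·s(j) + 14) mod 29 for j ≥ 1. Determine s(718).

11

Listing terms: s(1) = 8,  s(2) = 20,  s(3) = 0,  s(4) = 14,  s(5) = 10,  s(6) = 7,  s(7) = 12,  s(8) = 23,  s(9) = 24,  s(10) = 3,  s(11) = 9,  s(12) = 28,  s(13) = 6,  s(14) = 4,  s(15) = 17,  s(16) = 5,  s(17) = 25,  s(18) = 11,  s(19) = 15,  s(20) = 18,  s(21) = 13,  s(22) = 2,  s(23) = 1,  s(24) = 22,  s(25) = 16,  s(26) = 26,  s(27) = 19,  s(28) = 21,  s(29) = 8.
Since s(29) = s(1) = 8, the sequence is periodic with period 28.
So s(718) = s(1 + ((718-1) mod 28)) = s(18) = 11.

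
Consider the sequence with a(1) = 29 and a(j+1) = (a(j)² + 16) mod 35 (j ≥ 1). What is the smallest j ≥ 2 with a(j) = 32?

5

a(1) = 29; a(2) = 17; a(3) = 25; a(4) = 11; a(5) = 32; a(6) = 25.
Since a(6) = a(3) = 25, the sequence is eventually periodic: after a pre-period of length 2 it cycles with period 3.
The value 32 first appears (with j ≥ 2) at a(5).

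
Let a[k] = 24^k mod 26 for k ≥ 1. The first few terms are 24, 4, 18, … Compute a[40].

16

We have a[1] = 24,  a[2] = 4,  a[3] = 18,  a[4] = 16,  a[5] = 20,  a[6] = 12,  a[7] = 2,  a[8] = 22,  a[9] = 8,  a[10] = 10,  a[11] = 6,  a[12] = 14,  a[13] = 24.
Since a[13] = a[1] = 24, the sequence is periodic with period 12.
So a[40] = a[1 + ((40-1) mod 12)] = a[4] = 16.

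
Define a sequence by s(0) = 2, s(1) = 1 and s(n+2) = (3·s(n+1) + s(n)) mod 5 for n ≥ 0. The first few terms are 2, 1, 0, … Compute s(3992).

s(0) = 2,  s(1) = 1,  s(2) = 0,  s(3) = 1,  s(4) = 3,  s(5) = 0,  s(6) = 3,  s(7) = 4,  s(8) = 0,  s(9) = 4,  s(10) = 2,  s(11) = 0,  s(12) = 2,  s(13) = 1.
Since (s(12), s(13)) = (s(0), s(1)) = (2, 1) (two consecutive terms determine the rest), the sequence is periodic with period 12.
So s(3992) = s(0 + ((3992-0) mod 12)) = s(8) = 0.

0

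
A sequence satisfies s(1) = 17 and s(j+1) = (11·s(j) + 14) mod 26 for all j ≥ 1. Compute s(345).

We have s(1) = 17,  s(2) = 19,  s(3) = 15,  s(4) = 23,  s(5) = 7,  s(6) = 13,  s(7) = 1,  s(8) = 25,  s(9) = 3,  s(10) = 21,  s(11) = 11,  s(12) = 5,  s(13) = 17.
Since s(13) = s(1) = 17, the sequence is periodic with period 12.
So s(345) = s(1 + ((345-1) mod 12)) = s(9) = 3.

3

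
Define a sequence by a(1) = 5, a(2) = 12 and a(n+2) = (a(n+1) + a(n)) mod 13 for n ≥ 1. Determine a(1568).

7

Computing terms: a(1) = 5, a(2) = 12, a(3) = 4, a(4) = 3, a(5) = 7, a(6) = 10, a(7) = 4, a(8) = 1, a(9) = 5, a(10) = 6, a(11) = 11, a(12) = 4, a(13) = 2, a(14) = 6, a(15) = 8, a(16) = 1, a(17) = 9, a(18) = 10, a(19) = 6, a(20) = 3, a(21) = 9, a(22) = 12, a(23) = 8, a(24) = 7, a(25) = 2, a(26) = 9, a(27) = 11, a(28) = 7, a(29) = 5, a(30) = 12.
Since (a(29), a(30)) = (a(1), a(2)) = (5, 12) (two consecutive terms determine the rest), the sequence is periodic with period 28.
So a(1568) = a(1 + ((1568-1) mod 28)) = a(28) = 7.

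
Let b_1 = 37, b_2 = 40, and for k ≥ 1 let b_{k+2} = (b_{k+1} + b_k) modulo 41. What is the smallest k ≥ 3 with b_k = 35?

Listing terms: b_1 = 37, b_2 = 40, b_3 = 36, b_4 = 35, b_5 = 30, b_6 = 24, b_7 = 13, b_8 = 37, b_9 = 9, b_{10} = 5, b_{11} = 14, b_{12} = 19, b_{13} = 33, b_{14} = 11, b_{15} = 3, b_{16} = 14, b_{17} = 17, b_{18} = 31, b_{19} = 7, b_{20} = 38, b_{21} = 4, b_{22} = 1, b_{23} = 5, b_{24} = 6, b_{25} = 11, b_{26} = 17, b_{27} = 28, b_{28} = 4, b_{29} = 32, b_{30} = 36, b_{31} = 27, b_{32} = 22, b_{33} = 8, b_{34} = 30, b_{35} = 38, b_{36} = 27, b_{37} = 24, b_{38} = 10, b_{39} = 34, b_{40} = 3, b_{41} = 37, b_{42} = 40.
Since (b_{41}, b_{42}) = (b_1, b_2) = (37, 40) (two consecutive terms determine the rest), the sequence is periodic with period 40.
The value 35 first appears (with k ≥ 3) at b_4.

4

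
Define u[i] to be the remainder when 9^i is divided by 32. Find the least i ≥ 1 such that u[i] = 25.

Listing terms: u[0] = 1; u[1] = 9; u[2] = 17; u[3] = 25; u[4] = 1.
Since u[4] = u[0] = 1, the sequence is periodic with period 4.
The value 25 first appears (with i ≥ 1) at u[3].

3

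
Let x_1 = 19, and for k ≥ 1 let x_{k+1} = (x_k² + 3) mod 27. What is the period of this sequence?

6

Listing terms: x_1 = 19, x_2 = 13, x_3 = 10, x_4 = 22, x_5 = 1, x_6 = 4, x_7 = 19.
Since x_7 = x_1 = 19, the sequence is periodic with period 6.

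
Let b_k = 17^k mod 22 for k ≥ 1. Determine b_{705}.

b_1 = 17, b_2 = 3, b_3 = 7, b_4 = 9, b_5 = 21, b_6 = 5, b_7 = 19, b_8 = 15, b_9 = 13, b_{10} = 1, b_{11} = 17.
The sequence repeats with period 10.
So b_{705} = b_{1 + ((705-1) mod 10)} = b_5 = 21.

21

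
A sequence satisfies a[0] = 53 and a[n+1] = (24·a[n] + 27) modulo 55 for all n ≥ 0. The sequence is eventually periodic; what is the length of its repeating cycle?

10

Computing terms: a[0] = 53; a[1] = 34; a[2] = 18; a[3] = 19; a[4] = 43; a[5] = 14; a[6] = 33; a[7] = 49; a[8] = 48; a[9] = 24; a[10] = 53.
Since a[10] = a[0] = 53, the sequence is periodic with period 10.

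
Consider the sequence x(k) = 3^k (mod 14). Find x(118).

11

Listing terms: x(1) = 3, x(2) = 9, x(3) = 13, x(4) = 11, x(5) = 5, x(6) = 1, x(7) = 3.
Since x(7) = x(1) = 3, the sequence is periodic with period 6.
So x(118) = x(1 + ((118-1) mod 6)) = x(4) = 11.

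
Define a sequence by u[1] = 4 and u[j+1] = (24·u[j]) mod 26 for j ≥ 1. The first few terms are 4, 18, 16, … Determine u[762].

We have u[1] = 4,  u[2] = 18,  u[3] = 16,  u[4] = 20,  u[5] = 12,  u[6] = 2,  u[7] = 22,  u[8] = 8,  u[9] = 10,  u[10] = 6,  u[11] = 14,  u[12] = 24,  u[13] = 4.
Since u[13] = u[1] = 4, the sequence is periodic with period 12.
(762 - 1) mod 12 = 5, so u[762] = u[6] = 2.

2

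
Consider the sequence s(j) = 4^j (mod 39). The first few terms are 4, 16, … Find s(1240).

s(1) = 4,  s(2) = 16,  s(3) = 25,  s(4) = 22,  s(5) = 10,  s(6) = 1,  s(7) = 4.
Since s(7) = s(1) = 4, the sequence is periodic with period 6.
So s(1240) = s(1 + ((1240-1) mod 6)) = s(4) = 22.

22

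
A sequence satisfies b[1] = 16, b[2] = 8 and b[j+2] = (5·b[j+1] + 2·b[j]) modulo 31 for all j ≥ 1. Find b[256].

8

We have b[1] = 16,  b[2] = 8,  b[3] = 10,  b[4] = 4,  b[5] = 9,  b[6] = 22,  b[7] = 4,  b[8] = 2,  b[9] = 18,  b[10] = 1,  b[11] = 10,  b[12] = 21,  b[13] = 1,  b[14] = 16,  b[15] = 20,  b[16] = 8,  b[17] = 18,  b[18] = 13,  b[19] = 8,  b[20] = 4,  b[21] = 5,  b[22] = 2,  b[23] = 20,  b[24] = 11,  b[25] = 2,  b[26] = 1,  b[27] = 9,  b[28] = 16,  b[29] = 5,  b[30] = 26,  b[31] = 16,  b[32] = 8.
Since (b[31], b[32]) = (b[1], b[2]) = (16, 8) (two consecutive terms determine the rest), the sequence is periodic with period 30.
(256 - 1) mod 30 = 15, so b[256] = b[16] = 8.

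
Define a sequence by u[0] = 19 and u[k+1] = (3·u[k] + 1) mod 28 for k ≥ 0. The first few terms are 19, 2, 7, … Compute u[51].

22

Listing terms: u[0] = 19, u[1] = 2, u[2] = 7, u[3] = 22, u[4] = 11, u[5] = 6, u[6] = 19.
Since u[6] = u[0] = 19, the sequence is periodic with period 6.
(51 - 0) mod 6 = 3, so u[51] = u[3] = 22.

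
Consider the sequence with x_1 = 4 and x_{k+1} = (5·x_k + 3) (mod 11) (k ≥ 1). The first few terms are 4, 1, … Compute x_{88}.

8

We have x_1 = 4, x_2 = 1, x_3 = 8, x_4 = 10, x_5 = 9, x_6 = 4.
Since x_6 = x_1 = 4, the sequence is periodic with period 5.
So x_{88} = x_{1 + ((88-1) mod 5)} = x_3 = 8.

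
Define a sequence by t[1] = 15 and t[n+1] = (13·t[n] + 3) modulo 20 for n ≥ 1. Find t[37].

Listing terms: t[1] = 15; t[2] = 18; t[3] = 17; t[4] = 4; t[5] = 15.
The sequence repeats with period 4.
So t[37] = t[1 + ((37-1) mod 4)] = t[1] = 15.

15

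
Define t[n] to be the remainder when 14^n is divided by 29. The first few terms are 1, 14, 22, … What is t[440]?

Listing terms: t[0] = 1; t[1] = 14; t[2] = 22; t[3] = 18; t[4] = 20; t[5] = 19; t[6] = 5; t[7] = 12; t[8] = 23; t[9] = 3; t[10] = 13; t[11] = 8; t[12] = 25; t[13] = 2; t[14] = 28; t[15] = 15; t[16] = 7; t[17] = 11; t[18] = 9; t[19] = 10; t[20] = 24; t[21] = 17; t[22] = 6; t[23] = 26; t[24] = 16; t[25] = 21; t[26] = 4; t[27] = 27; t[28] = 1.
The sequence repeats with period 28.
So t[440] = t[0 + ((440-0) mod 28)] = t[20] = 24.

24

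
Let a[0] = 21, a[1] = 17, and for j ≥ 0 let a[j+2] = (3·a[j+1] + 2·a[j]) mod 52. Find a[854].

41

Computing terms: a[0] = 21; a[1] = 17; a[2] = 41; a[3] = 1; a[4] = 33; a[5] = 49; a[6] = 5; a[7] = 9; a[8] = 37; a[9] = 25; a[10] = 45; a[11] = 29; a[12] = 21; a[13] = 17.
Since (a[12], a[13]) = (a[0], a[1]) = (21, 17) (two consecutive terms determine the rest), the sequence is periodic with period 12.
(854 - 0) mod 12 = 2, so a[854] = a[2] = 41.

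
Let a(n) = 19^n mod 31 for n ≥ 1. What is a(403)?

We have a(1) = 19, a(2) = 20, a(3) = 8, a(4) = 28, a(5) = 5, a(6) = 2, a(7) = 7, a(8) = 9, a(9) = 16, a(10) = 25, a(11) = 10, a(12) = 4, a(13) = 14, a(14) = 18, a(15) = 1, a(16) = 19.
The sequence repeats with period 15.
(403 - 1) mod 15 = 12, so a(403) = a(13) = 14.

14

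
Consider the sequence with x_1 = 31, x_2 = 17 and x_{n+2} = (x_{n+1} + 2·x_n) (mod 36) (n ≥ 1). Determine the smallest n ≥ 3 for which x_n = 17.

8

x_1 = 31,  x_2 = 17,  x_3 = 7,  x_4 = 5,  x_5 = 19,  x_6 = 29,  x_7 = 31,  x_8 = 17.
Since (x_7, x_8) = (x_1, x_2) = (31, 17) (two consecutive terms determine the rest), the sequence is periodic with period 6.
The value 17 next appears (with n ≥ 3) at x_8.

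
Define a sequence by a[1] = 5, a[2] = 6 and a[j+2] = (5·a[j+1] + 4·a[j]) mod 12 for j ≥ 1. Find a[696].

Computing terms: a[1] = 5; a[2] = 6; a[3] = 2; a[4] = 10; a[5] = 10; a[6] = 6; a[7] = 10; a[8] = 2; a[9] = 2; a[10] = 6; a[11] = 2.
Since (a[10], a[11]) = (a[2], a[3]) = (6, 2) (two consecutive terms determine the rest), the sequence is eventually periodic: after a pre-period of length 1 it cycles with period 8.
For j ≥ 2, a[j] depends only on (j - 2) mod 8. (696 - 2) mod 8 = 6, so a[696] = a[8] = 2.

2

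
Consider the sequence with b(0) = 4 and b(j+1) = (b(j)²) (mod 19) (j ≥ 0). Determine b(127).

Listing terms: b(0) = 4, b(1) = 16, b(2) = 9, b(3) = 5, b(4) = 6, b(5) = 17, b(6) = 4.
The sequence repeats with period 6.
So b(127) = b(0 + ((127-0) mod 6)) = b(1) = 16.

16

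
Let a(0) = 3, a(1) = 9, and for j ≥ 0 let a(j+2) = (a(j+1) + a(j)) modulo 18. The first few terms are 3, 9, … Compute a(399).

a(0) = 3; a(1) = 9; a(2) = 12; a(3) = 3; a(4) = 15; a(5) = 0; a(6) = 15; a(7) = 15; a(8) = 12; a(9) = 9; a(10) = 3; a(11) = 12; a(12) = 15; a(13) = 9; a(14) = 6; a(15) = 15; a(16) = 3; a(17) = 0; a(18) = 3; a(19) = 3; a(20) = 6; a(21) = 9; a(22) = 15; a(23) = 6; a(24) = 3; a(25) = 9.
Since (a(24), a(25)) = (a(0), a(1)) = (3, 9) (two consecutive terms determine the rest), the sequence is periodic with period 24.
(399 - 0) mod 24 = 15, so a(399) = a(15) = 15.

15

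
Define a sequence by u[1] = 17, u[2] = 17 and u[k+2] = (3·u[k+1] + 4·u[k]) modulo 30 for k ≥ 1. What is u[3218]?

11

Listing terms: u[1] = 17,  u[2] = 17,  u[3] = 29,  u[4] = 5,  u[5] = 11,  u[6] = 23,  u[7] = 23,  u[8] = 11,  u[9] = 5,  u[10] = 29,  u[11] = 17,  u[12] = 17.
The sequence repeats with period 10.
So u[3218] = u[1 + ((3218-1) mod 10)] = u[8] = 11.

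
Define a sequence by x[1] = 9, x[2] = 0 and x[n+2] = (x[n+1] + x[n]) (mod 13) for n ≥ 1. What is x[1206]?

0

x[1] = 9,  x[2] = 0,  x[3] = 9,  x[4] = 9,  x[5] = 5,  x[6] = 1,  x[7] = 6,  x[8] = 7,  x[9] = 0,  x[10] = 7,  x[11] = 7,  x[12] = 1,  x[13] = 8,  x[14] = 9,  x[15] = 4,  x[16] = 0,  x[17] = 4,  x[18] = 4,  x[19] = 8,  x[20] = 12,  x[21] = 7,  x[22] = 6,  x[23] = 0,  x[24] = 6,  x[25] = 6,  x[26] = 12,  x[27] = 5,  x[28] = 4,  x[29] = 9,  x[30] = 0.
The sequence repeats with period 28.
So x[1206] = x[1 + ((1206-1) mod 28)] = x[2] = 0.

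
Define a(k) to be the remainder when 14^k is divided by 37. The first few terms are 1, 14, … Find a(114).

36

We have a(0) = 1,  a(1) = 14,  a(2) = 11,  a(3) = 6,  a(4) = 10,  a(5) = 29,  a(6) = 36,  a(7) = 23,  a(8) = 26,  a(9) = 31,  a(10) = 27,  a(11) = 8,  a(12) = 1.
The sequence repeats with period 12.
(114 - 0) mod 12 = 6, so a(114) = a(6) = 36.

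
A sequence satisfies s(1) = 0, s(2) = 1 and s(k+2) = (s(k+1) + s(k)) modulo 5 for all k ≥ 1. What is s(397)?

We have s(1) = 0, s(2) = 1, s(3) = 1, s(4) = 2, s(5) = 3, s(6) = 0, s(7) = 3, s(8) = 3, s(9) = 1, s(10) = 4, s(11) = 0, s(12) = 4, s(13) = 4, s(14) = 3, s(15) = 2, s(16) = 0, s(17) = 2, s(18) = 2, s(19) = 4, s(20) = 1, s(21) = 0, s(22) = 1.
The sequence repeats with period 20.
So s(397) = s(1 + ((397-1) mod 20)) = s(17) = 2.

2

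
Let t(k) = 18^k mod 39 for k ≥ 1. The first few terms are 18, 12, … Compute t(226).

Listing terms: t(1) = 18,  t(2) = 12,  t(3) = 21,  t(4) = 27,  t(5) = 18.
The sequence repeats with period 4.
(226 - 1) mod 4 = 1, so t(226) = t(2) = 12.

12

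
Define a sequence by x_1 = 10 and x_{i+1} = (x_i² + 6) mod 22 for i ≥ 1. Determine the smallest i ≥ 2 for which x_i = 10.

x_1 = 10, x_2 = 18, x_3 = 0, x_4 = 6, x_5 = 20, x_6 = 10.
The sequence repeats with period 5.
The value 10 next appears (with i ≥ 2) at x_6.

6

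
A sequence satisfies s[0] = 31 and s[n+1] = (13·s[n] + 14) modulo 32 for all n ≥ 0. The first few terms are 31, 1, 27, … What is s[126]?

Listing terms: s[0] = 31; s[1] = 1; s[2] = 27; s[3] = 13; s[4] = 23; s[5] = 25; s[6] = 19; s[7] = 5; s[8] = 15; s[9] = 17; s[10] = 11; s[11] = 29; s[12] = 7; s[13] = 9; s[14] = 3; s[15] = 21; s[16] = 31.
The sequence repeats with period 16.
So s[126] = s[0 + ((126-0) mod 16)] = s[14] = 3.

3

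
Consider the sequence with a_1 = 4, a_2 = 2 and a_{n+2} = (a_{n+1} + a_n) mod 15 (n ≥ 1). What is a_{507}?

6

Computing terms: a_1 = 4,  a_2 = 2,  a_3 = 6,  a_4 = 8,  a_5 = 14,  a_6 = 7,  a_7 = 6,  a_8 = 13,  a_9 = 4,  a_{10} = 2.
Since (a_9, a_{10}) = (a_1, a_2) = (4, 2) (two consecutive terms determine the rest), the sequence is periodic with period 8.
(507 - 1) mod 8 = 2, so a_{507} = a_3 = 6.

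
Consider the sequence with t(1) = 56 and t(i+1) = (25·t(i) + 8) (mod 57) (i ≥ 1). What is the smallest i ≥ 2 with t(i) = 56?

10

t(1) = 56, t(2) = 40, t(3) = 39, t(4) = 14, t(5) = 16, t(6) = 9, t(7) = 5, t(8) = 19, t(9) = 27, t(10) = 56.
Since t(10) = t(1) = 56, the sequence is periodic with period 9.
The value 56 next appears (with i ≥ 2) at t(10).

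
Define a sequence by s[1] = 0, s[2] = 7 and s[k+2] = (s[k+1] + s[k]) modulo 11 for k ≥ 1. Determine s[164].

3

Computing terms: s[1] = 0; s[2] = 7; s[3] = 7; s[4] = 3; s[5] = 10; s[6] = 2; s[7] = 1; s[8] = 3; s[9] = 4; s[10] = 7; s[11] = 0; s[12] = 7.
The sequence repeats with period 10.
So s[164] = s[1 + ((164-1) mod 10)] = s[4] = 3.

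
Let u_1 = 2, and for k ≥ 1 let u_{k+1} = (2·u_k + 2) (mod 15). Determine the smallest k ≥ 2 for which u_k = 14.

3

Listing terms: u_1 = 2, u_2 = 6, u_3 = 14, u_4 = 0, u_5 = 2.
Since u_5 = u_1 = 2, the sequence is periodic with period 4.
The value 14 first appears (with k ≥ 2) at u_3.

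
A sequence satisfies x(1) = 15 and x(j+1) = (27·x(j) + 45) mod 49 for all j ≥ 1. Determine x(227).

We have x(1) = 15; x(2) = 9; x(3) = 43; x(4) = 30; x(5) = 22; x(6) = 2; x(7) = 1; x(8) = 23; x(9) = 29; x(10) = 44; x(11) = 8; x(12) = 16; x(13) = 36; x(14) = 37; x(15) = 15.
The sequence repeats with period 14.
(227 - 1) mod 14 = 2, so x(227) = x(3) = 43.

43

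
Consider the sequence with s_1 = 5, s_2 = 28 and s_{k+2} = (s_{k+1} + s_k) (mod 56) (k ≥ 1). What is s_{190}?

Computing terms: s_1 = 5; s_2 = 28; s_3 = 33; s_4 = 5; s_5 = 38; s_6 = 43; s_7 = 25; s_8 = 12; s_9 = 37; s_{10} = 49; s_{11} = 30; s_{12} = 23; s_{13} = 53; s_{14} = 20; s_{15} = 17; s_{16} = 37; s_{17} = 54; s_{18} = 35; s_{19} = 33; s_{20} = 12; s_{21} = 45; s_{22} = 1; s_{23} = 46; s_{24} = 47; s_{25} = 37; s_{26} = 28; s_{27} = 9; s_{28} = 37; s_{29} = 46; s_{30} = 27; s_{31} = 17; s_{32} = 44; s_{33} = 5; s_{34} = 49; s_{35} = 54; s_{36} = 47; s_{37} = 45; s_{38} = 36; s_{39} = 25; s_{40} = 5; s_{41} = 30; s_{42} = 35; s_{43} = 9; s_{44} = 44; s_{45} = 53; s_{46} = 41; s_{47} = 38; s_{48} = 23; s_{49} = 5; s_{50} = 28.
Since (s_{49}, s_{50}) = (s_1, s_2) = (5, 28) (two consecutive terms determine the rest), the sequence is periodic with period 48.
(190 - 1) mod 48 = 45, so s_{190} = s_{46} = 41.

41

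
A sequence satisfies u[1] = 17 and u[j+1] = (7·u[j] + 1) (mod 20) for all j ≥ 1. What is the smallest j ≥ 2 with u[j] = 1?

u[1] = 17,  u[2] = 0,  u[3] = 1,  u[4] = 8,  u[5] = 17.
Since u[5] = u[1] = 17, the sequence is periodic with period 4.
The value 1 first appears (with j ≥ 2) at u[3].

3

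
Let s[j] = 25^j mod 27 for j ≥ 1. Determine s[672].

10

s[1] = 25; s[2] = 4; s[3] = 19; s[4] = 16; s[5] = 22; s[6] = 10; s[7] = 7; s[8] = 13; s[9] = 1; s[10] = 25.
The sequence repeats with period 9.
So s[672] = s[1 + ((672-1) mod 9)] = s[6] = 10.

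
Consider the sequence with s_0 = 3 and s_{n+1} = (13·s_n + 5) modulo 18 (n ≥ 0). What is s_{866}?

Listing terms: s_0 = 3,  s_1 = 8,  s_2 = 1,  s_3 = 0,  s_4 = 5,  s_5 = 16,  s_6 = 15,  s_7 = 2,  s_8 = 13,  s_9 = 12,  s_{10} = 17,  s_{11} = 10,  s_{12} = 9,  s_{13} = 14,  s_{14} = 7,  s_{15} = 6,  s_{16} = 11,  s_{17} = 4,  s_{18} = 3.
Since s_{18} = s_0 = 3, the sequence is periodic with period 18.
(866 - 0) mod 18 = 2, so s_{866} = s_2 = 1.

1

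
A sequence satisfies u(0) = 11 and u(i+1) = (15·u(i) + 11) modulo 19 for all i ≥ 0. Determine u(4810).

13

Computing terms: u(0) = 11; u(1) = 5; u(2) = 10; u(3) = 9; u(4) = 13; u(5) = 16; u(6) = 4; u(7) = 14; u(8) = 12; u(9) = 1; u(10) = 7; u(11) = 2; u(12) = 3; u(13) = 18; u(14) = 15; u(15) = 8; u(16) = 17; u(17) = 0; u(18) = 11.
The sequence repeats with period 18.
(4810 - 0) mod 18 = 4, so u(4810) = u(4) = 13.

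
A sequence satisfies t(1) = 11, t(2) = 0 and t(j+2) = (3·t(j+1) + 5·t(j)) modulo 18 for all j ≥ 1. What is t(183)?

1

We have t(1) = 11; t(2) = 0; t(3) = 1; t(4) = 3; t(5) = 14; t(6) = 3; t(7) = 7; t(8) = 0; t(9) = 17; t(10) = 15; t(11) = 4; t(12) = 15; t(13) = 11; t(14) = 0.
Since (t(13), t(14)) = (t(1), t(2)) = (11, 0) (two consecutive terms determine the rest), the sequence is periodic with period 12.
So t(183) = t(1 + ((183-1) mod 12)) = t(3) = 1.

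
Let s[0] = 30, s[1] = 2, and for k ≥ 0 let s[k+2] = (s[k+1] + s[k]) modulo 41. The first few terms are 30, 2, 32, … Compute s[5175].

25

We have s[0] = 30, s[1] = 2, s[2] = 32, s[3] = 34, s[4] = 25, s[5] = 18, s[6] = 2, s[7] = 20, s[8] = 22, s[9] = 1, s[10] = 23, s[11] = 24, s[12] = 6, s[13] = 30, s[14] = 36, s[15] = 25, s[16] = 20, s[17] = 4, s[18] = 24, s[19] = 28, s[20] = 11, s[21] = 39, s[22] = 9, s[23] = 7, s[24] = 16, s[25] = 23, s[26] = 39, s[27] = 21, s[28] = 19, s[29] = 40, s[30] = 18, s[31] = 17, s[32] = 35, s[33] = 11, s[34] = 5, s[35] = 16, s[36] = 21, s[37] = 37, s[38] = 17, s[39] = 13, s[40] = 30, s[41] = 2.
The sequence repeats with period 40.
So s[5175] = s[0 + ((5175-0) mod 40)] = s[15] = 25.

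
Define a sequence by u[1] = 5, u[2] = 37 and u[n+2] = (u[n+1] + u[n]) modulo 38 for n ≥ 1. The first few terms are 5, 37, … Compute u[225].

6

Listing terms: u[1] = 5; u[2] = 37; u[3] = 4; u[4] = 3; u[5] = 7; u[6] = 10; u[7] = 17; u[8] = 27; u[9] = 6; u[10] = 33; u[11] = 1; u[12] = 34; u[13] = 35; u[14] = 31; u[15] = 28; u[16] = 21; u[17] = 11; u[18] = 32; u[19] = 5; u[20] = 37.
The sequence repeats with period 18.
So u[225] = u[1 + ((225-1) mod 18)] = u[9] = 6.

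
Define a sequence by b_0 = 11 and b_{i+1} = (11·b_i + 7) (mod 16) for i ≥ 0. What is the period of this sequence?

8

Listing terms: b_0 = 11,  b_1 = 0,  b_2 = 7,  b_3 = 4,  b_4 = 3,  b_5 = 8,  b_6 = 15,  b_7 = 12,  b_8 = 11.
Since b_8 = b_0 = 11, the sequence is periodic with period 8.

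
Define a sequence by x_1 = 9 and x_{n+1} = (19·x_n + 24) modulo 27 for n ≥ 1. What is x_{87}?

x_1 = 9; x_2 = 6; x_3 = 3; x_4 = 0; x_5 = 24; x_6 = 21; x_7 = 18; x_8 = 15; x_9 = 12; x_{10} = 9.
The sequence repeats with period 9.
So x_{87} = x_{1 + ((87-1) mod 9)} = x_6 = 21.

21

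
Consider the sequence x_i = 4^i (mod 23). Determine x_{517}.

Computing terms: x_0 = 1; x_1 = 4; x_2 = 16; x_3 = 18; x_4 = 3; x_5 = 12; x_6 = 2; x_7 = 8; x_8 = 9; x_9 = 13; x_{10} = 6; x_{11} = 1.
Since x_{11} = x_0 = 1, the sequence is periodic with period 11.
So x_{517} = x_{0 + ((517-0) mod 11)} = x_0 = 1.

1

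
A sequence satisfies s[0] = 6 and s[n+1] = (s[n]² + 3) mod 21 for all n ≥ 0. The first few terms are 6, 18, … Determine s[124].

3

s[0] = 6; s[1] = 18; s[2] = 12; s[3] = 0; s[4] = 3; s[5] = 12.
Since s[5] = s[2] = 12, the sequence is eventually periodic: after a pre-period of length 2 it cycles with period 3.
For n ≥ 2, s[n] depends only on (n - 2) mod 3. (124 - 2) mod 3 = 2, so s[124] = s[4] = 3.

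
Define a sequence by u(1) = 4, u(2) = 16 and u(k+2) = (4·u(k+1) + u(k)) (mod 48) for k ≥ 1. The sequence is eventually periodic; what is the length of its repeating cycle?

Computing terms: u(1) = 4,  u(2) = 16,  u(3) = 20,  u(4) = 0,  u(5) = 20,  u(6) = 32,  u(7) = 4,  u(8) = 0,  u(9) = 4,  u(10) = 16.
Since (u(9), u(10)) = (u(1), u(2)) = (4, 16) (two consecutive terms determine the rest), the sequence is periodic with period 8.

8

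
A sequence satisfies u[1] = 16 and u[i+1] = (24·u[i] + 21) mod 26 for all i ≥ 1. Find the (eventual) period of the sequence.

We have u[1] = 16,  u[2] = 15,  u[3] = 17,  u[4] = 13,  u[5] = 21,  u[6] = 5,  u[7] = 11,  u[8] = 25,  u[9] = 23,  u[10] = 1,  u[11] = 19,  u[12] = 9,  u[13] = 3,  u[14] = 15.
Since u[14] = u[2] = 15, the sequence is eventually periodic: after a pre-period of length 1 it cycles with period 12.

12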